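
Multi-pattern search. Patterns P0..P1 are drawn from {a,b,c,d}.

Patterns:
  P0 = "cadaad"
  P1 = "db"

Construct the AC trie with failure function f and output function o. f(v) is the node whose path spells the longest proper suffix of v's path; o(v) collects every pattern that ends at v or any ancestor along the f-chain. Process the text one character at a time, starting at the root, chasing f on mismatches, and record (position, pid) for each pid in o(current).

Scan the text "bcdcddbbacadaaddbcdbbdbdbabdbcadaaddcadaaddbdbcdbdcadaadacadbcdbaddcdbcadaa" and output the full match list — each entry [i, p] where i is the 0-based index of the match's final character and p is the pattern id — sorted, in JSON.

Build:
Trie (insert patterns):
  0='ε' goto c→1 d→7
  1='c' goto a→2
  2='ca' goto d→3
  3='cad' goto a→4
  4='cada' goto a→5
  5='cadaa' goto d→6
  6='cadaad' goto ·  [P0 ends]
  7='d' goto b→8
  8='db' goto ·  [P1 ends]

BFS fail/out derivation:
  fail(1) 'c': from fail(0)=0 chase 'c': 0 ⇒ 0;  out=∅∪out(0)=∅
  fail(7) 'd': from fail(0)=0 chase 'd': 0 ⇒ 0;  out=∅∪out(0)=∅
  fail(2) 'ca': from fail(1)=0 chase 'a': 0 ⇒ 0;  out=∅∪out(0)=∅
  fail(8) 'db': from fail(7)=0 chase 'b': 0 ⇒ 0;  out={1}∪out(0)={1}
  fail(3) 'cad': from fail(2)=0 chase 'd': 0 ⇒ 7;  out=∅∪out(7)=∅
  fail(4) 'cada': from fail(3)=7 chase 'a': 7→0 ⇒ 0;  out=∅∪out(0)=∅
  fail(5) 'cadaa': from fail(4)=0 chase 'a': 0 ⇒ 0;  out=∅∪out(0)=∅
  fail(6) 'cadaad': from fail(5)=0 chase 'd': 0 ⇒ 7;  out={0}∪out(7)={0}

Run:
[0] read 'b'  n0⇒n0
[1] read 'c'  n0⇒n1
[2] read 'd'  n1⇒n7 (via fail)
[3] read 'c'  n7⇒n1 (via fail)
[4] read 'd'  n1⇒n7 (via fail)
[5] read 'd'  n7⇒n7 (via fail)
[6] read 'b'  n7⇒n8  → match P1@[5:6]
[7] read 'b'  n8⇒n0 (via fail)
[8] read 'a'  n0⇒n0
[9] read 'c'  n0⇒n1
[10] read 'a'  n1⇒n2
[11] read 'd'  n2⇒n3
[12] read 'a'  n3⇒n4
[13] read 'a'  n4⇒n5
[14] read 'd'  n5⇒n6  → match P0@[9:14]
[15] read 'd'  n6⇒n7 (via fail)
[16] read 'b'  n7⇒n8  → match P1@[15:16]
[17] read 'c'  n8⇒n1 (via fail)
[18] read 'd'  n1⇒n7 (via fail)
[19] read 'b'  n7⇒n8  → match P1@[18:19]
[20] read 'b'  n8⇒n0 (via fail)
[21] read 'd'  n0⇒n7
[22] read 'b'  n7⇒n8  → match P1@[21:22]
[23] read 'd'  n8⇒n7 (via fail)
[24] read 'b'  n7⇒n8  → match P1@[23:24]
[25] read 'a'  n8⇒n0 (via fail)
[26] read 'b'  n0⇒n0
[27] read 'd'  n0⇒n7
[28] read 'b'  n7⇒n8  → match P1@[27:28]
[29] read 'c'  n8⇒n1 (via fail)
[30] read 'a'  n1⇒n2
[31] read 'd'  n2⇒n3
[32] read 'a'  n3⇒n4
[33] read 'a'  n4⇒n5
[34] read 'd'  n5⇒n6  → match P0@[29:34]
[35] read 'd'  n6⇒n7 (via fail)
[36] read 'c'  n7⇒n1 (via fail)
[37] read 'a'  n1⇒n2
[38] read 'd'  n2⇒n3
[39] read 'a'  n3⇒n4
[40] read 'a'  n4⇒n5
[41] read 'd'  n5⇒n6  → match P0@[36:41]
[42] read 'd'  n6⇒n7 (via fail)
[43] read 'b'  n7⇒n8  → match P1@[42:43]
[44] read 'd'  n8⇒n7 (via fail)
[45] read 'b'  n7⇒n8  → match P1@[44:45]
[46] read 'c'  n8⇒n1 (via fail)
[47] read 'd'  n1⇒n7 (via fail)
[48] read 'b'  n7⇒n8  → match P1@[47:48]
[49] read 'd'  n8⇒n7 (via fail)
[50] read 'c'  n7⇒n1 (via fail)
[51] read 'a'  n1⇒n2
[52] read 'd'  n2⇒n3
[53] read 'a'  n3⇒n4
[54] read 'a'  n4⇒n5
[55] read 'd'  n5⇒n6  → match P0@[50:55]
[56] read 'a'  n6⇒n0 (via fail)
[57] read 'c'  n0⇒n1
[58] read 'a'  n1⇒n2
[59] read 'd'  n2⇒n3
[60] read 'b'  n3⇒n8 (via fail)  → match P1@[59:60]
[61] read 'c'  n8⇒n1 (via fail)
[62] read 'd'  n1⇒n7 (via fail)
[63] read 'b'  n7⇒n8  → match P1@[62:63]
[64] read 'a'  n8⇒n0 (via fail)
[65] read 'd'  n0⇒n7
[66] read 'd'  n7⇒n7 (via fail)
[67] read 'c'  n7⇒n1 (via fail)
[68] read 'd'  n1⇒n7 (via fail)
[69] read 'b'  n7⇒n8  → match P1@[68:69]
[70] read 'c'  n8⇒n1 (via fail)
[71] read 'a'  n1⇒n2
[72] read 'd'  n2⇒n3
[73] read 'a'  n3⇒n4
[74] read 'a'  n4⇒n5

Result: [[6,1],[14,0],[16,1],[19,1],[22,1],[24,1],[28,1],[34,0],[41,0],[43,1],[45,1],[48,1],[55,0],[60,1],[63,1],[69,1]]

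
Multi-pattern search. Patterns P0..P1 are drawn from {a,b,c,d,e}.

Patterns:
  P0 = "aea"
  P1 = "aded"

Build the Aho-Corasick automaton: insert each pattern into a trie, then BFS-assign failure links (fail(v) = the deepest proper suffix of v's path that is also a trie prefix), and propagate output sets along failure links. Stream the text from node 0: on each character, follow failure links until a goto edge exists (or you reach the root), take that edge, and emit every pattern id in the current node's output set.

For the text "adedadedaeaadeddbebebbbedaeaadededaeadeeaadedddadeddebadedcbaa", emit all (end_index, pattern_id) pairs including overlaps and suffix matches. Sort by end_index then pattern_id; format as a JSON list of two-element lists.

Build:
Trie (insert patterns):
  n0 'ε': a→1
  n1 'a': d→4 e→2
  n2 'ae': a→3
  n3 'aea': ·  ←P0
  n4 'ad': e→5
  n5 'ade': d→6
  n6 'aded': ·  ←P1

Failure links (BFS by depth):
  n1('a'): parent n0 fail=0; on 'a' 0 → fail=0;  out ∅∪∅=∅
  n2('ae'): parent n1 fail=0; on 'e' 0 → fail=0;  out ∅∪∅=∅
  n4('ad'): parent n1 fail=0; on 'd' 0 → fail=0;  out ∅∪∅=∅
  n3('aea'): parent n2 fail=0; on 'a' 0 → fail=1;  out {0}∪∅={0}
  n5('ade'): parent n4 fail=0; on 'e' 0 → fail=0;  out ∅∪∅=∅
  n6('aded'): parent n5 fail=0; on 'd' 0 → fail=0;  out {1}∪∅={1}

Run:
[0] read 'a'  n0⇒n1
[1] read 'd'  n1⇒n4
[2] read 'e'  n4⇒n5
[3] read 'd'  n5⇒n6  → match P1@[0:3]
[4] read 'a'  n6⇒n1 (fail-walked)
[5] read 'd'  n1⇒n4
[6] read 'e'  n4⇒n5
[7] read 'd'  n5⇒n6  → match P1@[4:7]
[8] read 'a'  n6⇒n1 (fail-walked)
[9] read 'e'  n1⇒n2
[10] read 'a'  n2⇒n3  → match P0@[8:10]
[11] read 'a'  n3⇒n1 (fail-walked)
[12] read 'd'  n1⇒n4
[13] read 'e'  n4⇒n5
[14] read 'd'  n5⇒n6  → match P1@[11:14]
[15] read 'd'  n6⇒n0 (fail-walked)
[16] read 'b'  n0⇒n0
[17] read 'e'  n0⇒n0
[18] read 'b'  n0⇒n0
[19] read 'e'  n0⇒n0
[20] read 'b'  n0⇒n0
[21] read 'b'  n0⇒n0
[22] read 'b'  n0⇒n0
[23] read 'e'  n0⇒n0
[24] read 'd'  n0⇒n0
[25] read 'a'  n0⇒n1
[26] read 'e'  n1⇒n2
[27] read 'a'  n2⇒n3  → match P0@[25:27]
[28] read 'a'  n3⇒n1 (fail-walked)
[29] read 'd'  n1⇒n4
[30] read 'e'  n4⇒n5
[31] read 'd'  n5⇒n6  → match P1@[28:31]
[32] read 'e'  n6⇒n0 (fail-walked)
[33] read 'd'  n0⇒n0
[34] read 'a'  n0⇒n1
[35] read 'e'  n1⇒n2
[36] read 'a'  n2⇒n3  → match P0@[34:36]
[37] read 'd'  n3⇒n4 (fail-walked)
[38] read 'e'  n4⇒n5
[39] read 'e'  n5⇒n0 (fail-walked)
[40] read 'a'  n0⇒n1
[41] read 'a'  n1⇒n1 (fail-walked)
[42] read 'd'  n1⇒n4
[43] read 'e'  n4⇒n5
[44] read 'd'  n5⇒n6  → match P1@[41:44]
[45] read 'd'  n6⇒n0 (fail-walked)
[46] read 'd'  n0⇒n0
[47] read 'a'  n0⇒n1
[48] read 'd'  n1⇒n4
[49] read 'e'  n4⇒n5
[50] read 'd'  n5⇒n6  → match P1@[47:50]
[51] read 'd'  n6⇒n0 (fail-walked)
[52] read 'e'  n0⇒n0
[53] read 'b'  n0⇒n0
[54] read 'a'  n0⇒n1
[55] read 'd'  n1⇒n4
[56] read 'e'  n4⇒n5
[57] read 'd'  n5⇒n6  → match P1@[54:57]
[58] read 'c'  n6⇒n0 (fail-walked)
[59] read 'b'  n0⇒n0
[60] read 'a'  n0⇒n1
[61] read 'a'  n1⇒n1 (fail-walked)

All matches (sorted): [[3,1],[7,1],[10,0],[14,1],[27,0],[31,1],[36,0],[44,1],[50,1],[57,1]]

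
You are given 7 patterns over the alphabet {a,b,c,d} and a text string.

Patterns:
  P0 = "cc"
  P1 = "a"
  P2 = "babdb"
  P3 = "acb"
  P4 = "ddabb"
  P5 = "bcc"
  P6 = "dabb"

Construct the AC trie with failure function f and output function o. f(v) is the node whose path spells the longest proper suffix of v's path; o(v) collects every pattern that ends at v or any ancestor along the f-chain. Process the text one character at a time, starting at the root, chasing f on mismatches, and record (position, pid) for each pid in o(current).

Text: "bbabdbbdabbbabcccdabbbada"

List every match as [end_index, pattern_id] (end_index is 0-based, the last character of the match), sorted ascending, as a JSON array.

Build:
Trie nodes:
  0='ε' goto a→3 b→4 c→1 d→11
  1='c' goto c→2
  2='cc' goto ·  [P0 ends]
  3='a' goto c→9  [P1 ends]
  4='b' goto a→5 c→16
  5='ba' goto b→6
  6='bab' goto d→7
  7='babd' goto b→8
  8='babdb' goto ·  [P2 ends]
  9='ac' goto b→10
  10='acb' goto ·  [P3 ends]
  11='d' goto a→18 d→12
  12='dd' goto a→13
  13='dda' goto b→14
  14='ddab' goto b→15
  15='ddabb' goto ·  [P4 ends]
  16='bc' goto c→17
  17='bcc' goto ·  [P5 ends]
  18='da' goto b→19
  19='dab' goto b→20
  20='dabb' goto ·  [P6 ends]

Failure links (BFS by depth):
  fail(1) 'c': from fail(0)=0 chase 'c': 0 ⇒ 0;  out=∅∪out(0)=∅
  fail(3) 'a': from fail(0)=0 chase 'a': 0 ⇒ 0;  out={1}∪out(0)={1}
  fail(4) 'b': from fail(0)=0 chase 'b': 0 ⇒ 0;  out=∅∪out(0)=∅
  fail(11) 'd': from fail(0)=0 chase 'd': 0 ⇒ 0;  out=∅∪out(0)=∅
  fail(2) 'cc': from fail(1)=0 chase 'c': 0 ⇒ 1;  out={0}∪out(1)={0}
  fail(5) 'ba': from fail(4)=0 chase 'a': 0 ⇒ 3;  out=∅∪out(3)={1}
  fail(9) 'ac': from fail(3)=0 chase 'c': 0 ⇒ 1;  out=∅∪out(1)=∅
  fail(12) 'dd': from fail(11)=0 chase 'd': 0 ⇒ 11;  out=∅∪out(11)=∅
  fail(16) 'bc': from fail(4)=0 chase 'c': 0 ⇒ 1;  out=∅∪out(1)=∅
  fail(18) 'da': from fail(11)=0 chase 'a': 0 ⇒ 3;  out=∅∪out(3)={1}
  fail(6) 'bab': from fail(5)=3 chase 'b': 3→0 ⇒ 4;  out=∅∪out(4)=∅
  fail(10) 'acb': from fail(9)=1 chase 'b': 1→0 ⇒ 4;  out={3}∪out(4)={3}
  fail(13) 'dda': from fail(12)=11 chase 'a': 11 ⇒ 18;  out=∅∪out(18)={1}
  fail(17) 'bcc': from fail(16)=1 chase 'c': 1 ⇒ 2;  out={5}∪out(2)={0,5}
  fail(19) 'dab': from fail(18)=3 chase 'b': 3→0 ⇒ 4;  out=∅∪out(4)=∅
  fail(7) 'babd': from fail(6)=4 chase 'd': 4→0 ⇒ 11;  out=∅∪out(11)=∅
  fail(14) 'ddab': from fail(13)=18 chase 'b': 18 ⇒ 19;  out=∅∪out(19)=∅
  fail(20) 'dabb': from fail(19)=4 chase 'b': 4→0 ⇒ 4;  out={6}∪out(4)={6}
  fail(8) 'babdb': from fail(7)=11 chase 'b': 11→0 ⇒ 4;  out={2}∪out(4)={2}
  fail(15) 'ddabb': from fail(14)=19 chase 'b': 19 ⇒ 20;  out={4}∪out(20)={4,6}

Text stream:
pos 0 'b': at 4
pos 1 'b': at 4 (via fail)
pos 2 'a': at 5  ** P1@[2:2]
pos 3 'b': at 6
pos 4 'd': at 7
pos 5 'b': at 8  ** P2@[1:5]
pos 6 'b': at 4 (via fail)
pos 7 'd': at 11 (via fail)
pos 8 'a': at 18  ** P1@[8:8]
pos 9 'b': at 19
pos 10 'b': at 20  ** P6@[7:10]
pos 11 'b': at 4 (via fail)
pos 12 'a': at 5  ** P1@[12:12]
pos 13 'b': at 6
pos 14 'c': at 16 (via fail)
pos 15 'c': at 17  ** P0@[14:15],P5@[13:15]
pos 16 'c': at 2 (via fail)  ** P0@[15:16]
pos 17 'd': at 11 (via fail)
pos 18 'a': at 18  ** P1@[18:18]
pos 19 'b': at 19
pos 20 'b': at 20  ** P6@[17:20]
pos 21 'b': at 4 (via fail)
pos 22 'a': at 5  ** P1@[22:22]
pos 23 'd': at 11 (via fail)
pos 24 'a': at 18  ** P1@[24:24]

Result: [[2,1],[5,2],[8,1],[10,6],[12,1],[15,0],[15,5],[16,0],[18,1],[20,6],[22,1],[24,1]]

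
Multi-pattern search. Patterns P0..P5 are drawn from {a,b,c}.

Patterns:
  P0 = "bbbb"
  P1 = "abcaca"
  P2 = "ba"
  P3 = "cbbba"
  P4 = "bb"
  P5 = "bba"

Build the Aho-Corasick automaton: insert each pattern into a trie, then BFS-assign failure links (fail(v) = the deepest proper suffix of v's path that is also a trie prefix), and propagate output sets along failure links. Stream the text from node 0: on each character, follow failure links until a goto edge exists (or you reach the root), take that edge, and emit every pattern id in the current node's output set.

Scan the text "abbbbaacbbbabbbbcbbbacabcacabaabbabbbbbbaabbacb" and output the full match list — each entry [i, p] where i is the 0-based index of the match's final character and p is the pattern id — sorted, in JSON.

Build automaton:
Trie nodes:
  n0 'ε': a→5 b→1 c→12
  n1 'b': a→11 b→2
  n2 'bb': a→17 b→3  ←P4
  n3 'bbb': b→4
  n4 'bbbb': ·  ←P0
  n5 'a': b→6
  n6 'ab': c→7
  n7 'abc': a→8
  n8 'abca': c→9
  n9 'abcac': a→10
  n10 'abcaca': ·  ←P1
  n11 'ba': ·  ←P2
  n12 'c': b→13
  n13 'cb': b→14
  n14 'cbb': b→15
  n15 'cbbb': a→16
  n16 'cbbba': ·  ←P3
  n17 'bba': ·  ←P5

Failure links (BFS by depth):
  n1('b'): parent n0 fail=0; on 'b' 0 → fail=0;  out ∅∪∅=∅
  n5('a'): parent n0 fail=0; on 'a' 0 → fail=0;  out ∅∪∅=∅
  n12('c'): parent n0 fail=0; on 'c' 0 → fail=0;  out ∅∪∅=∅
  n2('bb'): parent n1 fail=0; on 'b' 0 → fail=1;  out {4}∪∅={4}
  n6('ab'): parent n5 fail=0; on 'b' 0 → fail=1;  out ∅∪∅=∅
  n11('ba'): parent n1 fail=0; on 'a' 0 → fail=5;  out {2}∪∅={2}
  n13('cb'): parent n12 fail=0; on 'b' 0 → fail=1;  out ∅∪∅=∅
  n3('bbb'): parent n2 fail=1; on 'b' 1 → fail=2;  out ∅∪{4}={4}
  n7('abc'): parent n6 fail=1; on 'c' 1→0 → fail=12;  out ∅∪∅=∅
  n14('cbb'): parent n13 fail=1; on 'b' 1 → fail=2;  out ∅∪{4}={4}
  n17('bba'): parent n2 fail=1; on 'a' 1 → fail=11;  out {5}∪{2}={2,5}
  n4('bbbb'): parent n3 fail=2; on 'b' 2 → fail=3;  out {0}∪{4}={0,4}
  n8('abca'): parent n7 fail=12; on 'a' 12→0 → fail=5;  out ∅∪∅=∅
  n15('cbbb'): parent n14 fail=2; on 'b' 2 → fail=3;  out ∅∪{4}={4}
  n9('abcac'): parent n8 fail=5; on 'c' 5→0 → fail=12;  out ∅∪∅=∅
  n16('cbbba'): parent n15 fail=3; on 'a' 3→2 → fail=17;  out {3}∪{2,5}={2,3,5}
  n10('abcaca'): parent n9 fail=12; on 'a' 12→0 → fail=5;  out {1}∪∅={1}

Text stream:
[0] read 'a'  n0⇒n5
[1] read 'b'  n5⇒n6
[2] read 'b'  n6⇒n2 ·f  → match P4@[1:2]
[3] read 'b'  n2⇒n3  → match P4@[2:3]
[4] read 'b'  n3⇒n4  → match P0@[1:4],P4@[3:4]
[5] read 'a'  n4⇒n17 ·f  → match P2@[4:5],P5@[3:5]
[6] read 'a'  n17⇒n5 ·f
[7] read 'c'  n5⇒n12 ·f
[8] read 'b'  n12⇒n13
[9] read 'b'  n13⇒n14  → match P4@[8:9]
[10] read 'b'  n14⇒n15  → match P4@[9:10]
[11] read 'a'  n15⇒n16  → match P2@[10:11],P3@[7:11],P5@[9:11]
[12] read 'b'  n16⇒n6 ·f
[13] read 'b'  n6⇒n2 ·f  → match P4@[12:13]
[14] read 'b'  n2⇒n3  → match P4@[13:14]
[15] read 'b'  n3⇒n4  → match P0@[12:15],P4@[14:15]
[16] read 'c'  n4⇒n12 ·f
[17] read 'b'  n12⇒n13
[18] read 'b'  n13⇒n14  → match P4@[17:18]
[19] read 'b'  n14⇒n15  → match P4@[18:19]
[20] read 'a'  n15⇒n16  → match P2@[19:20],P3@[16:20],P5@[18:20]
[21] read 'c'  n16⇒n12 ·f
[22] read 'a'  n12⇒n5 ·f
[23] read 'b'  n5⇒n6
[24] read 'c'  n6⇒n7
[25] read 'a'  n7⇒n8
[26] read 'c'  n8⇒n9
[27] read 'a'  n9⇒n10  → match P1@[22:27]
[28] read 'b'  n10⇒n6 ·f
[29] read 'a'  n6⇒n11 ·f  → match P2@[28:29]
[30] read 'a'  n11⇒n5 ·f
[31] read 'b'  n5⇒n6
[32] read 'b'  n6⇒n2 ·f  → match P4@[31:32]
[33] read 'a'  n2⇒n17  → match P2@[32:33],P5@[31:33]
[34] read 'b'  n17⇒n6 ·f
[35] read 'b'  n6⇒n2 ·f  → match P4@[34:35]
[36] read 'b'  n2⇒n3  → match P4@[35:36]
[37] read 'b'  n3⇒n4  → match P0@[34:37],P4@[36:37]
[38] read 'b'  n4⇒n4 ·f  → match P0@[35:38],P4@[37:38]
[39] read 'b'  n4⇒n4 ·f  → match P0@[36:39],P4@[38:39]
[40] read 'a'  n4⇒n17 ·f  → match P2@[39:40],P5@[38:40]
[41] read 'a'  n17⇒n5 ·f
[42] read 'b'  n5⇒n6
[43] read 'b'  n6⇒n2 ·f  → match P4@[42:43]
[44] read 'a'  n2⇒n17  → match P2@[43:44],P5@[42:44]
[45] read 'c'  n17⇒n12 ·f
[46] read 'b'  n12⇒n13

Matches: [[2,4],[3,4],[4,0],[4,4],[5,2],[5,5],[9,4],[10,4],[11,2],[11,3],[11,5],[13,4],[14,4],[15,0],[15,4],[18,4],[19,4],[20,2],[20,3],[20,5],[27,1],[29,2],[32,4],[33,2],[33,5],[35,4],[36,4],[37,0],[37,4],[38,0],[38,4],[39,0],[39,4],[40,2],[40,5],[43,4],[44,2],[44,5]]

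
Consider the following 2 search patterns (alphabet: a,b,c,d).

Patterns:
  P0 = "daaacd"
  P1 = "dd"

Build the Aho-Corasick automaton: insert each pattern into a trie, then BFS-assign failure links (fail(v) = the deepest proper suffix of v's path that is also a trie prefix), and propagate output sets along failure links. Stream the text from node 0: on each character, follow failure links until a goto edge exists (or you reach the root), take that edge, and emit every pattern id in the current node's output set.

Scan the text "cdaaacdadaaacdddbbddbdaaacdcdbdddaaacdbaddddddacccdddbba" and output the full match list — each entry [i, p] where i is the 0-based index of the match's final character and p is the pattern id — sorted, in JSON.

Construct AC machine:
Trie nodes:
  0='ε' goto d→1
  1='d' goto a→2 d→7
  2='da' goto a→3
  3='daa' goto a→4
  4='daaa' goto c→5
  5='daaac' goto d→6
  6='daaacd' goto ·  [P0 ends]
  7='dd' goto ·  [P1 ends]

Failure links (BFS by depth):
  fail(1) 'd': from fail(0)=0 chase 'd': 0 ⇒ 0;  out=∅∪out(0)=∅
  fail(2) 'da': from fail(1)=0 chase 'a': 0 ⇒ 0;  out=∅∪out(0)=∅
  fail(7) 'dd': from fail(1)=0 chase 'd': 0 ⇒ 1;  out={1}∪out(1)={1}
  fail(3) 'daa': from fail(2)=0 chase 'a': 0 ⇒ 0;  out=∅∪out(0)=∅
  fail(4) 'daaa': from fail(3)=0 chase 'a': 0 ⇒ 0;  out=∅∪out(0)=∅
  fail(5) 'daaac': from fail(4)=0 chase 'c': 0 ⇒ 0;  out=∅∪out(0)=∅
  fail(6) 'daaacd': from fail(5)=0 chase 'd': 0 ⇒ 1;  out={0}∪out(1)={0}

Scan:
pos 0 'c': at 0
pos 1 'd': at 1
pos 2 'a': at 2
pos 3 'a': at 3
pos 4 'a': at 4
pos 5 'c': at 5
pos 6 'd': at 6  → match P0@[1:6]
pos 7 'a': at 2 (fail-walked)
pos 8 'd': at 1 (fail-walked)
pos 9 'a': at 2
pos 10 'a': at 3
pos 11 'a': at 4
pos 12 'c': at 5
pos 13 'd': at 6  → match P0@[8:13]
pos 14 'd': at 7 (fail-walked)  → match P1@[13:14]
pos 15 'd': at 7 (fail-walked)  → match P1@[14:15]
pos 16 'b': at 0 (fail-walked)
pos 17 'b': at 0
pos 18 'd': at 1
pos 19 'd': at 7  → match P1@[18:19]
pos 20 'b': at 0 (fail-walked)
pos 21 'd': at 1
pos 22 'a': at 2
pos 23 'a': at 3
pos 24 'a': at 4
pos 25 'c': at 5
pos 26 'd': at 6  → match P0@[21:26]
pos 27 'c': at 0 (fail-walked)
pos 28 'd': at 1
pos 29 'b': at 0 (fail-walked)
pos 30 'd': at 1
pos 31 'd': at 7  → match P1@[30:31]
pos 32 'd': at 7 (fail-walked)  → match P1@[31:32]
pos 33 'a': at 2 (fail-walked)
pos 34 'a': at 3
pos 35 'a': at 4
pos 36 'c': at 5
pos 37 'd': at 6  → match P0@[32:37]
pos 38 'b': at 0 (fail-walked)
pos 39 'a': at 0
pos 40 'd': at 1
pos 41 'd': at 7  → match P1@[40:41]
pos 42 'd': at 7 (fail-walked)  → match P1@[41:42]
pos 43 'd': at 7 (fail-walked)  → match P1@[42:43]
pos 44 'd': at 7 (fail-walked)  → match P1@[43:44]
pos 45 'd': at 7 (fail-walked)  → match P1@[44:45]
pos 46 'a': at 2 (fail-walked)
pos 47 'c': at 0 (fail-walked)
pos 48 'c': at 0
pos 49 'c': at 0
pos 50 'd': at 1
pos 51 'd': at 7  → match P1@[50:51]
pos 52 'd': at 7 (fail-walked)  → match P1@[51:52]
pos 53 'b': at 0 (fail-walked)
pos 54 'b': at 0
pos 55 'a': at 0

All matches (sorted): [[6,0],[13,0],[14,1],[15,1],[19,1],[26,0],[31,1],[32,1],[37,0],[41,1],[42,1],[43,1],[44,1],[45,1],[51,1],[52,1]]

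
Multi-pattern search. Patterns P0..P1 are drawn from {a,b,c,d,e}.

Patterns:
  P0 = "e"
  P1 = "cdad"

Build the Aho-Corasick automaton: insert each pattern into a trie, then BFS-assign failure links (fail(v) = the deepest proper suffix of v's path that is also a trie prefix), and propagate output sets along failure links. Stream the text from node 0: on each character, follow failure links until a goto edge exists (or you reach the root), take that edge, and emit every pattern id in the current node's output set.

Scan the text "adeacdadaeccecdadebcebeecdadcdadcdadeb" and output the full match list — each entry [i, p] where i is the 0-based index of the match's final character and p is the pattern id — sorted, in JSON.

Build:
Trie (insert patterns):
  n0 'ε': c→2 e→1
  n1 'e': ·  [P0 ends]
  n2 'c': d→3
  n3 'cd': a→4
  n4 'cda': d→5
  n5 'cdad': ·  [P1 ends]

BFS fail/out derivation:
  fail(1) 'e': from fail(0)=0 chase 'e': 0 ⇒ 0;  out={0}∪out(0)={0}
  fail(2) 'c': from fail(0)=0 chase 'c': 0 ⇒ 0;  out=∅∪out(0)=∅
  fail(3) 'cd': from fail(2)=0 chase 'd': 0 ⇒ 0;  out=∅∪out(0)=∅
  fail(4) 'cda': from fail(3)=0 chase 'a': 0 ⇒ 0;  out=∅∪out(0)=∅
  fail(5) 'cdad': from fail(4)=0 chase 'd': 0 ⇒ 0;  out={1}∪out(0)={1}

Scan:
pos 0 'a': at 0
pos 1 'd': at 0
pos 2 'e': at 1  ** P0@[2:2]
pos 3 'a': at 0 ·f
pos 4 'c': at 2
pos 5 'd': at 3
pos 6 'a': at 4
pos 7 'd': at 5  ** P1@[4:7]
pos 8 'a': at 0 ·f
pos 9 'e': at 1  ** P0@[9:9]
pos 10 'c': at 2 ·f
pos 11 'c': at 2 ·f
pos 12 'e': at 1 ·f  ** P0@[12:12]
pos 13 'c': at 2 ·f
pos 14 'd': at 3
pos 15 'a': at 4
pos 16 'd': at 5  ** P1@[13:16]
pos 17 'e': at 1 ·f  ** P0@[17:17]
pos 18 'b': at 0 ·f
pos 19 'c': at 2
pos 20 'e': at 1 ·f  ** P0@[20:20]
pos 21 'b': at 0 ·f
pos 22 'e': at 1  ** P0@[22:22]
pos 23 'e': at 1 ·f  ** P0@[23:23]
pos 24 'c': at 2 ·f
pos 25 'd': at 3
pos 26 'a': at 4
pos 27 'd': at 5  ** P1@[24:27]
pos 28 'c': at 2 ·f
pos 29 'd': at 3
pos 30 'a': at 4
pos 31 'd': at 5  ** P1@[28:31]
pos 32 'c': at 2 ·f
pos 33 'd': at 3
pos 34 'a': at 4
pos 35 'd': at 5  ** P1@[32:35]
pos 36 'e': at 1 ·f  ** P0@[36:36]
pos 37 'b': at 0 ·f

Result: [[2,0],[7,1],[9,0],[12,0],[16,1],[17,0],[20,0],[22,0],[23,0],[27,1],[31,1],[35,1],[36,0]]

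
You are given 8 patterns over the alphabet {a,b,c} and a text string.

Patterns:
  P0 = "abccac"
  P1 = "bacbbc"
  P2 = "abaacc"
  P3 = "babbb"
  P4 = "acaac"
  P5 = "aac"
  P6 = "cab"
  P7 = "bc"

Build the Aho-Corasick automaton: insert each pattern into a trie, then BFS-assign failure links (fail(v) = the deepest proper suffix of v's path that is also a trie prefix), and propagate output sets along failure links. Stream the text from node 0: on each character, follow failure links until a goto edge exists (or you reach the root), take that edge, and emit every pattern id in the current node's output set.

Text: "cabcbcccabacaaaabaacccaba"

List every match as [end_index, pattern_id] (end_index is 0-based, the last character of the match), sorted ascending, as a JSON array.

Build:
Trie nodes:
  n0 'ε': a→1 b→7 c→26
  n1 'a': a→24 b→2 c→20
  n2 'ab': a→13 c→3
  n3 'abc': c→4
  n4 'abcc': a→5
  n5 'abcca': c→6
  n6 'abccac': ·  [P0 ends]
  n7 'b': a→8 c→29
  n8 'ba': b→17 c→9
  n9 'bac': b→10
  n10 'bacb': b→11
  n11 'bacbb': c→12
  n12 'bacbbc': ·  [P1 ends]
  n13 'aba': a→14
  n14 'abaa': c→15
  n15 'abaac': c→16
  n16 'abaacc': ·  [P2 ends]
  n17 'bab': b→18
  n18 'babb': b→19
  n19 'babbb': ·  [P3 ends]
  n20 'ac': a→21
  n21 'aca': a→22
  n22 'acaa': c→23
  n23 'acaac': ·  [P4 ends]
  n24 'aa': c→25
  n25 'aac': ·  [P5 ends]
  n26 'c': a→27
  n27 'ca': b→28
  n28 'cab': ·  [P6 ends]
  n29 'bc': ·  [P7 ends]

Failure links (BFS by depth):
  n1('a'): parent n0 fail=0; on 'a' 0 → fail=0;  out ∅∪∅=∅
  n7('b'): parent n0 fail=0; on 'b' 0 → fail=0;  out ∅∪∅=∅
  n26('c'): parent n0 fail=0; on 'c' 0 → fail=0;  out ∅∪∅=∅
  n2('ab'): parent n1 fail=0; on 'b' 0 → fail=7;  out ∅∪∅=∅
  n8('ba'): parent n7 fail=0; on 'a' 0 → fail=1;  out ∅∪∅=∅
  n20('ac'): parent n1 fail=0; on 'c' 0 → fail=26;  out ∅∪∅=∅
  n24('aa'): parent n1 fail=0; on 'a' 0 → fail=1;  out ∅∪∅=∅
  n27('ca'): parent n26 fail=0; on 'a' 0 → fail=1;  out ∅∪∅=∅
  n29('bc'): parent n7 fail=0; on 'c' 0 → fail=26;  out {7}∪∅={7}
  n3('abc'): parent n2 fail=7; on 'c' 7 → fail=29;  out ∅∪{7}={7}
  n9('bac'): parent n8 fail=1; on 'c' 1 → fail=20;  out ∅∪∅=∅
  n13('aba'): parent n2 fail=7; on 'a' 7 → fail=8;  out ∅∪∅=∅
  n17('bab'): parent n8 fail=1; on 'b' 1 → fail=2;  out ∅∪∅=∅
  n21('aca'): parent n20 fail=26; on 'a' 26 → fail=27;  out ∅∪∅=∅
  n25('aac'): parent n24 fail=1; on 'c' 1 → fail=20;  out {5}∪∅={5}
  n28('cab'): parent n27 fail=1; on 'b' 1 → fail=2;  out {6}∪∅={6}
  n4('abcc'): parent n3 fail=29; on 'c' 29→26→0 → fail=26;  out ∅∪∅=∅
  n10('bacb'): parent n9 fail=20; on 'b' 20→26→0 → fail=7;  out ∅∪∅=∅
  n14('abaa'): parent n13 fail=8; on 'a' 8→1 → fail=24;  out ∅∪∅=∅
  n18('babb'): parent n17 fail=2; on 'b' 2→7→0 → fail=7;  out ∅∪∅=∅
  n22('acaa'): parent n21 fail=27; on 'a' 27→1 → fail=24;  out ∅∪∅=∅
  n5('abcca'): parent n4 fail=26; on 'a' 26 → fail=27;  out ∅∪∅=∅
  n11('bacbb'): parent n10 fail=7; on 'b' 7→0 → fail=7;  out ∅∪∅=∅
  n15('abaac'): parent n14 fail=24; on 'c' 24 → fail=25;  out ∅∪{5}={5}
  n19('babbb'): parent n18 fail=7; on 'b' 7→0 → fail=7;  out {3}∪∅={3}
  n23('acaac'): parent n22 fail=24; on 'c' 24 → fail=25;  out {4}∪{5}={4,5}
  n6('abccac'): parent n5 fail=27; on 'c' 27→1 → fail=20;  out {0}∪∅={0}
  n12('bacbbc'): parent n11 fail=7; on 'c' 7 → fail=29;  out {1}∪{7}={1,7}
  n16('abaacc'): parent n15 fail=25; on 'c' 25→20→26→0 → fail=26;  out {2}∪∅={2}

Run:
[0] read 'c'  n0⇒n26
[1] read 'a'  n26⇒n27
[2] read 'b'  n27⇒n28  → match P6@[0:2]
[3] read 'c'  n28⇒n3 ·f  → match P7@[2:3]
[4] read 'b'  n3⇒n7 ·f
[5] read 'c'  n7⇒n29  → match P7@[4:5]
[6] read 'c'  n29⇒n26 ·f
[7] read 'c'  n26⇒n26 ·f
[8] read 'a'  n26⇒n27
[9] read 'b'  n27⇒n28  → match P6@[7:9]
[10] read 'a'  n28⇒n13 ·f
[11] read 'c'  n13⇒n9 ·f
[12] read 'a'  n9⇒n21 ·f
[13] read 'a'  n21⇒n22
[14] read 'a'  n22⇒n24 ·f
[15] read 'a'  n24⇒n24 ·f
[16] read 'b'  n24⇒n2 ·f
[17] read 'a'  n2⇒n13
[18] read 'a'  n13⇒n14
[19] read 'c'  n14⇒n15  → match P5@[17:19]
[20] read 'c'  n15⇒n16  → match P2@[15:20]
[21] read 'c'  n16⇒n26 ·f
[22] read 'a'  n26⇒n27
[23] read 'b'  n27⇒n28  → match P6@[21:23]
[24] read 'a'  n28⇒n13 ·f

Matches: [[2,6],[3,7],[5,7],[9,6],[19,5],[20,2],[23,6]]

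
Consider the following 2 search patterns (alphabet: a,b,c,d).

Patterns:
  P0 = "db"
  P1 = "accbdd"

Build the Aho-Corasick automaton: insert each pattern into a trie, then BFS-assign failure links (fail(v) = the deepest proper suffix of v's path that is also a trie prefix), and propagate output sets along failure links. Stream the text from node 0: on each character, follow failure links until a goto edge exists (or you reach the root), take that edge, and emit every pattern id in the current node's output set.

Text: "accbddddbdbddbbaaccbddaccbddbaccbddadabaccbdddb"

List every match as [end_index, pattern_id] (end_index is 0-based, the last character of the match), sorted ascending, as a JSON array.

Construct AC machine:
Trie nodes:
  n0 'ε': a→3 d→1
  n1 'd': b→2
  n2 'db': ·  [P0 ends]
  n3 'a': c→4
  n4 'ac': c→5
  n5 'acc': b→6
  n6 'accb': d→7
  n7 'accbd': d→8
  n8 'accbdd': ·  [P1 ends]

Failure links (BFS by depth):
  n1('d'): parent n0 fail=0; on 'd' 0 → fail=0;  out ∅∪∅=∅
  n3('a'): parent n0 fail=0; on 'a' 0 → fail=0;  out ∅∪∅=∅
  n2('db'): parent n1 fail=0; on 'b' 0 → fail=0;  out {0}∪∅={0}
  n4('ac'): parent n3 fail=0; on 'c' 0 → fail=0;  out ∅∪∅=∅
  n5('acc'): parent n4 fail=0; on 'c' 0 → fail=0;  out ∅∪∅=∅
  n6('accb'): parent n5 fail=0; on 'b' 0 → fail=0;  out ∅∪∅=∅
  n7('accbd'): parent n6 fail=0; on 'd' 0 → fail=1;  out ∅∪∅=∅
  n8('accbdd'): parent n7 fail=1; on 'd' 1→0 → fail=1;  out {1}∪∅={1}

Scan:
i=0 'a': node 0→3
i=1 'c': node 3→4
i=2 'c': node 4→5
i=3 'b': node 5→6
i=4 'd': node 6→7
i=5 'd': node 7→8  ** P1@[0:5]
i=6 'd': node 8→1 (fail-walked)
i=7 'd': node 1→1 (fail-walked)
i=8 'b': node 1→2  ** P0@[7:8]
i=9 'd': node 2→1 (fail-walked)
i=10 'b': node 1→2  ** P0@[9:10]
i=11 'd': node 2→1 (fail-walked)
i=12 'd': node 1→1 (fail-walked)
i=13 'b': node 1→2  ** P0@[12:13]
i=14 'b': node 2→0 (fail-walked)
i=15 'a': node 0→3
i=16 'a': node 3→3 (fail-walked)
i=17 'c': node 3→4
i=18 'c': node 4→5
i=19 'b': node 5→6
i=20 'd': node 6→7
i=21 'd': node 7→8  ** P1@[16:21]
i=22 'a': node 8→3 (fail-walked)
i=23 'c': node 3→4
i=24 'c': node 4→5
i=25 'b': node 5→6
i=26 'd': node 6→7
i=27 'd': node 7→8  ** P1@[22:27]
i=28 'b': node 8→2 (fail-walked)  ** P0@[27:28]
i=29 'a': node 2→3 (fail-walked)
i=30 'c': node 3→4
i=31 'c': node 4→5
i=32 'b': node 5→6
i=33 'd': node 6→7
i=34 'd': node 7→8  ** P1@[29:34]
i=35 'a': node 8→3 (fail-walked)
i=36 'd': node 3→1 (fail-walked)
i=37 'a': node 1→3 (fail-walked)
i=38 'b': node 3→0 (fail-walked)
i=39 'a': node 0→3
i=40 'c': node 3→4
i=41 'c': node 4→5
i=42 'b': node 5→6
i=43 'd': node 6→7
i=44 'd': node 7→8  ** P1@[39:44]
i=45 'd': node 8→1 (fail-walked)
i=46 'b': node 1→2  ** P0@[45:46]

All matches (sorted): [[5,1],[8,0],[10,0],[13,0],[21,1],[27,1],[28,0],[34,1],[44,1],[46,0]]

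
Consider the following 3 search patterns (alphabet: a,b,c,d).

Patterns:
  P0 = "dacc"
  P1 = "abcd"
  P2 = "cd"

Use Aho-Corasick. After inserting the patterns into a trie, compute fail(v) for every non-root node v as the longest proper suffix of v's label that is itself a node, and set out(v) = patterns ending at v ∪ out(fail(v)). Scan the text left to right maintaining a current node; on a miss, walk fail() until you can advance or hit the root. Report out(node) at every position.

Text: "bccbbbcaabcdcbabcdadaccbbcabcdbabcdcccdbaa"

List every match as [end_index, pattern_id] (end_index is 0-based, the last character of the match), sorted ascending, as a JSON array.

Build:
Trie (insert patterns):
  n0 'ε': a→5 c→9 d→1
  n1 'd': a→2
  n2 'da': c→3
  n3 'dac': c→4
  n4 'dacc': ·  ←P0
  n5 'a': b→6
  n6 'ab': c→7
  n7 'abc': d→8
  n8 'abcd': ·  ←P1
  n9 'c': d→10
  n10 'cd': ·  ←P2

BFS fail/out derivation:
  n1('d'): parent n0 fail=0; on 'd' 0 → fail=0;  out ∅∪∅=∅
  n5('a'): parent n0 fail=0; on 'a' 0 → fail=0;  out ∅∪∅=∅
  n9('c'): parent n0 fail=0; on 'c' 0 → fail=0;  out ∅∪∅=∅
  n2('da'): parent n1 fail=0; on 'a' 0 → fail=5;  out ∅∪∅=∅
  n6('ab'): parent n5 fail=0; on 'b' 0 → fail=0;  out ∅∪∅=∅
  n10('cd'): parent n9 fail=0; on 'd' 0 → fail=1;  out {2}∪∅={2}
  n3('dac'): parent n2 fail=5; on 'c' 5→0 → fail=9;  out ∅∪∅=∅
  n7('abc'): parent n6 fail=0; on 'c' 0 → fail=9;  out ∅∪∅=∅
  n4('dacc'): parent n3 fail=9; on 'c' 9→0 → fail=9;  out {0}∪∅={0}
  n8('abcd'): parent n7 fail=9; on 'd' 9 → fail=10;  out {1}∪{2}={1,2}

Run:
pos 0 'b': at 0
pos 1 'c': at 9
pos 2 'c': at 9 (via fail)
pos 3 'b': at 0 (via fail)
pos 4 'b': at 0
pos 5 'b': at 0
pos 6 'c': at 9
pos 7 'a': at 5 (via fail)
pos 8 'a': at 5 (via fail)
pos 9 'b': at 6
pos 10 'c': at 7
pos 11 'd': at 8  → match P1@[8:11],P2@[10:11]
pos 12 'c': at 9 (via fail)
pos 13 'b': at 0 (via fail)
pos 14 'a': at 5
pos 15 'b': at 6
pos 16 'c': at 7
pos 17 'd': at 8  → match P1@[14:17],P2@[16:17]
pos 18 'a': at 2 (via fail)
pos 19 'd': at 1 (via fail)
pos 20 'a': at 2
pos 21 'c': at 3
pos 22 'c': at 4  → match P0@[19:22]
pos 23 'b': at 0 (via fail)
pos 24 'b': at 0
pos 25 'c': at 9
pos 26 'a': at 5 (via fail)
pos 27 'b': at 6
pos 28 'c': at 7
pos 29 'd': at 8  → match P1@[26:29],P2@[28:29]
pos 30 'b': at 0 (via fail)
pos 31 'a': at 5
pos 32 'b': at 6
pos 33 'c': at 7
pos 34 'd': at 8  → match P1@[31:34],P2@[33:34]
pos 35 'c': at 9 (via fail)
pos 36 'c': at 9 (via fail)
pos 37 'c': at 9 (via fail)
pos 38 'd': at 10  → match P2@[37:38]
pos 39 'b': at 0 (via fail)
pos 40 'a': at 5
pos 41 'a': at 5 (via fail)

All matches (sorted): [[11,1],[11,2],[17,1],[17,2],[22,0],[29,1],[29,2],[34,1],[34,2],[38,2]]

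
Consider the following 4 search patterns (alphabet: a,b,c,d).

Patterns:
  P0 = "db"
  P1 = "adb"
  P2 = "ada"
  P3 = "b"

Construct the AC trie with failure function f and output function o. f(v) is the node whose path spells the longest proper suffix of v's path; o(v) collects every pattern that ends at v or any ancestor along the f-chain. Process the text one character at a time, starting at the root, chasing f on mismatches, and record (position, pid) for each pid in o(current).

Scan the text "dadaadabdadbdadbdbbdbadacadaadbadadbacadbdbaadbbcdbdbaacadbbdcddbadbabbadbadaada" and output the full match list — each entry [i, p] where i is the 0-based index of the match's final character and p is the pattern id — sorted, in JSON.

Build automaton:
Trie (insert patterns):
  n0 'ε': a→3 b→7 d→1
  n1 'd': b→2
  n2 'db': ·  [P0 ends]
  n3 'a': d→4
  n4 'ad': a→6 b→5
  n5 'adb': ·  [P1 ends]
  n6 'ada': ·  [P2 ends]
  n7 'b': ·  [P3 ends]

BFS fail/out derivation:
  n1('d'): parent n0 fail=0; on 'd' 0 → fail=0;  out ∅∪∅=∅
  n3('a'): parent n0 fail=0; on 'a' 0 → fail=0;  out ∅∪∅=∅
  n7('b'): parent n0 fail=0; on 'b' 0 → fail=0;  out {3}∪∅={3}
  n2('db'): parent n1 fail=0; on 'b' 0 → fail=7;  out {0}∪{3}={0,3}
  n4('ad'): parent n3 fail=0; on 'd' 0 → fail=1;  out ∅∪∅=∅
  n5('adb'): parent n4 fail=1; on 'b' 1 → fail=2;  out {1}∪{0,3}={0,1,3}
  n6('ada'): parent n4 fail=1; on 'a' 1→0 → fail=3;  out {2}∪∅={2}

Scan:
[0] read 'd'  n0⇒n1
[1] read 'a'  n1⇒n3 (fail-walked)
[2] read 'd'  n3⇒n4
[3] read 'a'  n4⇒n6  emit P2@[1:3]
[4] read 'a'  n6⇒n3 (fail-walked)
[5] read 'd'  n3⇒n4
[6] read 'a'  n4⇒n6  emit P2@[4:6]
[7] read 'b'  n6⇒n7 (fail-walked)  emit P3@[7:7]
[8] read 'd'  n7⇒n1 (fail-walked)
[9] read 'a'  n1⇒n3 (fail-walked)
[10] read 'd'  n3⇒n4
[11] read 'b'  n4⇒n5  emit P0@[10:11],P1@[9:11],P3@[11:11]
[12] read 'd'  n5⇒n1 (fail-walked)
[13] read 'a'  n1⇒n3 (fail-walked)
[14] read 'd'  n3⇒n4
[15] read 'b'  n4⇒n5  emit P0@[14:15],P1@[13:15],P3@[15:15]
[16] read 'd'  n5⇒n1 (fail-walked)
[17] read 'b'  n1⇒n2  emit P0@[16:17],P3@[17:17]
[18] read 'b'  n2⇒n7 (fail-walked)  emit P3@[18:18]
[19] read 'd'  n7⇒n1 (fail-walked)
[20] read 'b'  n1⇒n2  emit P0@[19:20],P3@[20:20]
[21] read 'a'  n2⇒n3 (fail-walked)
[22] read 'd'  n3⇒n4
[23] read 'a'  n4⇒n6  emit P2@[21:23]
[24] read 'c'  n6⇒n0 (fail-walked)
[25] read 'a'  n0⇒n3
[26] read 'd'  n3⇒n4
[27] read 'a'  n4⇒n6  emit P2@[25:27]
[28] read 'a'  n6⇒n3 (fail-walked)
[29] read 'd'  n3⇒n4
[30] read 'b'  n4⇒n5  emit P0@[29:30],P1@[28:30],P3@[30:30]
[31] read 'a'  n5⇒n3 (fail-walked)
[32] read 'd'  n3⇒n4
[33] read 'a'  n4⇒n6  emit P2@[31:33]
[34] read 'd'  n6⇒n4 (fail-walked)
[35] read 'b'  n4⇒n5  emit P0@[34:35],P1@[33:35],P3@[35:35]
[36] read 'a'  n5⇒n3 (fail-walked)
[37] read 'c'  n3⇒n0 (fail-walked)
[38] read 'a'  n0⇒n3
[39] read 'd'  n3⇒n4
[40] read 'b'  n4⇒n5  emit P0@[39:40],P1@[38:40],P3@[40:40]
[41] read 'd'  n5⇒n1 (fail-walked)
[42] read 'b'  n1⇒n2  emit P0@[41:42],P3@[42:42]
[43] read 'a'  n2⇒n3 (fail-walked)
[44] read 'a'  n3⇒n3 (fail-walked)
[45] read 'd'  n3⇒n4
[46] read 'b'  n4⇒n5  emit P0@[45:46],P1@[44:46],P3@[46:46]
[47] read 'b'  n5⇒n7 (fail-walked)  emit P3@[47:47]
[48] read 'c'  n7⇒n0 (fail-walked)
[49] read 'd'  n0⇒n1
[50] read 'b'  n1⇒n2  emit P0@[49:50],P3@[50:50]
[51] read 'd'  n2⇒n1 (fail-walked)
[52] read 'b'  n1⇒n2  emit P0@[51:52],P3@[52:52]
[53] read 'a'  n2⇒n3 (fail-walked)
[54] read 'a'  n3⇒n3 (fail-walked)
[55] read 'c'  n3⇒n0 (fail-walked)
[56] read 'a'  n0⇒n3
[57] read 'd'  n3⇒n4
[58] read 'b'  n4⇒n5  emit P0@[57:58],P1@[56:58],P3@[58:58]
[59] read 'b'  n5⇒n7 (fail-walked)  emit P3@[59:59]
[60] read 'd'  n7⇒n1 (fail-walked)
[61] read 'c'  n1⇒n0 (fail-walked)
[62] read 'd'  n0⇒n1
[63] read 'd'  n1⇒n1 (fail-walked)
[64] read 'b'  n1⇒n2  emit P0@[63:64],P3@[64:64]
[65] read 'a'  n2⇒n3 (fail-walked)
[66] read 'd'  n3⇒n4
[67] read 'b'  n4⇒n5  emit P0@[66:67],P1@[65:67],P3@[67:67]
[68] read 'a'  n5⇒n3 (fail-walked)
[69] read 'b'  n3⇒n7 (fail-walked)  emit P3@[69:69]
[70] read 'b'  n7⇒n7 (fail-walked)  emit P3@[70:70]
[71] read 'a'  n7⇒n3 (fail-walked)
[72] read 'd'  n3⇒n4
[73] read 'b'  n4⇒n5  emit P0@[72:73],P1@[71:73],P3@[73:73]
[74] read 'a'  n5⇒n3 (fail-walked)
[75] read 'd'  n3⇒n4
[76] read 'a'  n4⇒n6  emit P2@[74:76]
[77] read 'a'  n6⇒n3 (fail-walked)
[78] read 'd'  n3⇒n4
[79] read 'a'  n4⇒n6  emit P2@[77:79]

Result: [[3,2],[6,2],[7,3],[11,0],[11,1],[11,3],[15,0],[15,1],[15,3],[17,0],[17,3],[18,3],[20,0],[20,3],[23,2],[27,2],[30,0],[30,1],[30,3],[33,2],[35,0],[35,1],[35,3],[40,0],[40,1],[40,3],[42,0],[42,3],[46,0],[46,1],[46,3],[47,3],[50,0],[50,3],[52,0],[52,3],[58,0],[58,1],[58,3],[59,3],[64,0],[64,3],[67,0],[67,1],[67,3],[69,3],[70,3],[73,0],[73,1],[73,3],[76,2],[79,2]]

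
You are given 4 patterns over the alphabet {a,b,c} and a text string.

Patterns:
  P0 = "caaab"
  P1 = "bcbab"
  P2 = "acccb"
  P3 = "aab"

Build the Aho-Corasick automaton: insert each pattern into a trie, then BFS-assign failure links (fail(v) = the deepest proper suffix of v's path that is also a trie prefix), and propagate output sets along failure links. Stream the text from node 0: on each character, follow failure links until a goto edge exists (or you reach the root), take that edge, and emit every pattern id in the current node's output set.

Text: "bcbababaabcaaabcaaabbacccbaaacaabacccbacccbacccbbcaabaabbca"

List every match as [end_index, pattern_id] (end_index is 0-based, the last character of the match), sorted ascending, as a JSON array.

Construct AC machine:
Trie nodes:
  n0 'ε': a→11 b→6 c→1
  n1 'c': a→2
  n2 'ca': a→3
  n3 'caa': a→4
  n4 'caaa': b→5
  n5 'caaab': ·  ←P0
  n6 'b': c→7
  n7 'bc': b→8
  n8 'bcb': a→9
  n9 'bcba': b→10
  n10 'bcbab': ·  ←P1
  n11 'a': a→16 c→12
  n12 'ac': c→13
  n13 'acc': c→14
  n14 'accc': b→15
  n15 'acccb': ·  ←P2
  n16 'aa': b→17
  n17 'aab': ·  ←P3

BFS fail/out derivation:
  n1('c'): parent n0 fail=0; on 'c' 0 → fail=0;  out ∅∪∅=∅
  n6('b'): parent n0 fail=0; on 'b' 0 → fail=0;  out ∅∪∅=∅
  n11('a'): parent n0 fail=0; on 'a' 0 → fail=0;  out ∅∪∅=∅
  n2('ca'): parent n1 fail=0; on 'a' 0 → fail=11;  out ∅∪∅=∅
  n7('bc'): parent n6 fail=0; on 'c' 0 → fail=1;  out ∅∪∅=∅
  n12('ac'): parent n11 fail=0; on 'c' 0 → fail=1;  out ∅∪∅=∅
  n16('aa'): parent n11 fail=0; on 'a' 0 → fail=11;  out ∅∪∅=∅
  n3('caa'): parent n2 fail=11; on 'a' 11 → fail=16;  out ∅∪∅=∅
  n8('bcb'): parent n7 fail=1; on 'b' 1→0 → fail=6;  out ∅∪∅=∅
  n13('acc'): parent n12 fail=1; on 'c' 1→0 → fail=1;  out ∅∪∅=∅
  n17('aab'): parent n16 fail=11; on 'b' 11→0 → fail=6;  out {3}∪∅={3}
  n4('caaa'): parent n3 fail=16; on 'a' 16→11 → fail=16;  out ∅∪∅=∅
  n9('bcba'): parent n8 fail=6; on 'a' 6→0 → fail=11;  out ∅∪∅=∅
  n14('accc'): parent n13 fail=1; on 'c' 1→0 → fail=1;  out ∅∪∅=∅
  n5('caaab'): parent n4 fail=16; on 'b' 16 → fail=17;  out {0}∪{3}={0,3}
  n10('bcbab'): parent n9 fail=11; on 'b' 11→0 → fail=6;  out {1}∪∅={1}
  n15('acccb'): parent n14 fail=1; on 'b' 1→0 → fail=6;  out {2}∪∅={2}

Text stream:
[0] read 'b'  n0⇒n6
[1] read 'c'  n6⇒n7
[2] read 'b'  n7⇒n8
[3] read 'a'  n8⇒n9
[4] read 'b'  n9⇒n10  → match P1@[0:4]
[5] read 'a'  n10⇒n11 (fail-walked)
[6] read 'b'  n11⇒n6 (fail-walked)
[7] read 'a'  n6⇒n11 (fail-walked)
[8] read 'a'  n11⇒n16
[9] read 'b'  n16⇒n17  → match P3@[7:9]
[10] read 'c'  n17⇒n7 (fail-walked)
[11] read 'a'  n7⇒n2 (fail-walked)
[12] read 'a'  n2⇒n3
[13] read 'a'  n3⇒n4
[14] read 'b'  n4⇒n5  → match P0@[10:14],P3@[12:14]
[15] read 'c'  n5⇒n7 (fail-walked)
[16] read 'a'  n7⇒n2 (fail-walked)
[17] read 'a'  n2⇒n3
[18] read 'a'  n3⇒n4
[19] read 'b'  n4⇒n5  → match P0@[15:19],P3@[17:19]
[20] read 'b'  n5⇒n6 (fail-walked)
[21] read 'a'  n6⇒n11 (fail-walked)
[22] read 'c'  n11⇒n12
[23] read 'c'  n12⇒n13
[24] read 'c'  n13⇒n14
[25] read 'b'  n14⇒n15  → match P2@[21:25]
[26] read 'a'  n15⇒n11 (fail-walked)
[27] read 'a'  n11⇒n16
[28] read 'a'  n16⇒n16 (fail-walked)
[29] read 'c'  n16⇒n12 (fail-walked)
[30] read 'a'  n12⇒n2 (fail-walked)
[31] read 'a'  n2⇒n3
[32] read 'b'  n3⇒n17 (fail-walked)  → match P3@[30:32]
[33] read 'a'  n17⇒n11 (fail-walked)
[34] read 'c'  n11⇒n12
[35] read 'c'  n12⇒n13
[36] read 'c'  n13⇒n14
[37] read 'b'  n14⇒n15  → match P2@[33:37]
[38] read 'a'  n15⇒n11 (fail-walked)
[39] read 'c'  n11⇒n12
[40] read 'c'  n12⇒n13
[41] read 'c'  n13⇒n14
[42] read 'b'  n14⇒n15  → match P2@[38:42]
[43] read 'a'  n15⇒n11 (fail-walked)
[44] read 'c'  n11⇒n12
[45] read 'c'  n12⇒n13
[46] read 'c'  n13⇒n14
[47] read 'b'  n14⇒n15  → match P2@[43:47]
[48] read 'b'  n15⇒n6 (fail-walked)
[49] read 'c'  n6⇒n7
[50] read 'a'  n7⇒n2 (fail-walked)
[51] read 'a'  n2⇒n3
[52] read 'b'  n3⇒n17 (fail-walked)  → match P3@[50:52]
[53] read 'a'  n17⇒n11 (fail-walked)
[54] read 'a'  n11⇒n16
[55] read 'b'  n16⇒n17  → match P3@[53:55]
[56] read 'b'  n17⇒n6 (fail-walked)
[57] read 'c'  n6⇒n7
[58] read 'a'  n7⇒n2 (fail-walked)

All matches (sorted): [[4,1],[9,3],[14,0],[14,3],[19,0],[19,3],[25,2],[32,3],[37,2],[42,2],[47,2],[52,3],[55,3]]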